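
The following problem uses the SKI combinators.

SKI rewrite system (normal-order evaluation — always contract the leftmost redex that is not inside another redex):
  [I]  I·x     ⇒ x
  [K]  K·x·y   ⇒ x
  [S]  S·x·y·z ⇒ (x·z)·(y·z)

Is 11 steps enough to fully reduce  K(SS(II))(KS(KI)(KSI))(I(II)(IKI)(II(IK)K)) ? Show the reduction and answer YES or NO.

  start: K(SS(II))(KS(KI)(KSI))(I(II)(IKI)(II(IK)K))
  →1  SS(II)(I(II)(IKI)(II(IK)K))
  →2  S(I(II)(IKI)(II(IK)K))(II(I(II)(IKI)(II(IK)K)))
  →3  S(II(IKI)(II(IK)K))(II(I(II)(IKI)(II(IK)K)))
  →4  S(I(IKI)(II(IK)K))(II(I(II)(IKI)(II(IK)K)))
  →5  S(IKI(II(IK)K))(II(I(II)(IKI)(II(IK)K)))
  →6  S(KI(II(IK)K))(II(I(II)(IKI)(II(IK)K)))
  →7  SI(II(I(II)(IKI)(II(IK)K)))
  →8  SI(I(I(II)(IKI)(II(IK)K)))
  →9  SI(I(II)(IKI)(II(IK)K))
  →10  SI(II(IKI)(II(IK)K))
  →11  SI(I(IKI)(II(IK)K))

Answer: NO — after 11 steps the term is SI(I(IKI)(II(IK)K)), not yet normal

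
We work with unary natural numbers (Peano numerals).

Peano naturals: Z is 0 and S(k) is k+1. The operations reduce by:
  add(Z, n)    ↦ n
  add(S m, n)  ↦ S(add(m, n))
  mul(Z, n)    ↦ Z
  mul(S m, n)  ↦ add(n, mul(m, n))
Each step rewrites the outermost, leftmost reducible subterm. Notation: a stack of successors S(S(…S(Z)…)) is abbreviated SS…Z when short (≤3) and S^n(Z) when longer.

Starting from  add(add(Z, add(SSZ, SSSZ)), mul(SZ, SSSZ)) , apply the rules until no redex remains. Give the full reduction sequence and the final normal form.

  start: add(add(Z, add(SSZ, SSSZ)), mul(SZ, SSSZ))
  step 1: add(add(SSZ, SSSZ), mul(SZ, SSSZ))
  step 2: add(S(add(SZ, SSSZ)), mul(SZ, SSSZ))
  step 3: S(add(add(SZ, SSSZ), mul(SZ, SSSZ)))
  step 4: S(add(S(add(Z, SSSZ)), mul(SZ, SSSZ)))
  step 5: S(S(add(add(Z, SSSZ), mul(SZ, SSSZ))))
  step 6: S(S(add(SSSZ, mul(SZ, SSSZ))))
  step 7: S(S(S(add(SSZ, mul(SZ, SSSZ)))))
  step 8: S(S(S(S(add(SZ, mul(SZ, SSSZ))))))
  step 9: S(S(S(S(S(add(Z, mul(SZ, SSSZ)))))))
  step 10: S(S(S(S(S(mul(SZ, SSSZ))))))
  step 11: S(S(S(S(S(add(SSSZ, mul(Z, SSSZ)))))))
  step 12: S(S(S(S(S(S(add(SSZ, mul(Z, SSSZ))))))))
  step 13: S(S(S(S(S(S(S(add(SZ, mul(Z, SSSZ)))))))))
  step 14: S(S(S(S(S(S(S(S(add(Z, mul(Z, SSSZ))))))))))
  step 15: S(S(S(S(S(S(S(S(mul(Z, SSSZ)))))))))
  step 16: S^8(Z)

Answer: normal form = S^8(Z)  (in 16 steps)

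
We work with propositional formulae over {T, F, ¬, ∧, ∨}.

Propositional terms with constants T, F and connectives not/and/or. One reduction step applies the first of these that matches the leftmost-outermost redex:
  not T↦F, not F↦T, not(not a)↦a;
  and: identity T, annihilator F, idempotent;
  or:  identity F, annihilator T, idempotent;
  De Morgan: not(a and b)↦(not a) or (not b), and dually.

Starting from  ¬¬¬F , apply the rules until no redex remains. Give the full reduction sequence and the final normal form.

Answer: normal form = T  (in 2 steps)

Reduction:
  start: ¬¬¬F
  [1] ¬F
  [2] T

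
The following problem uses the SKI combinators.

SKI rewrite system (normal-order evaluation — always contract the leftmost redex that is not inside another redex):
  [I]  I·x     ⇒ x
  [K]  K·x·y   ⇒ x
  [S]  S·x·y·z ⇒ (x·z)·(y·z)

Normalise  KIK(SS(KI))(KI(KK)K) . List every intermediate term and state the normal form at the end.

  start: KIK(SS(KI))(KI(KK)K)
  →1  I(SS(KI))(KI(KK)K)
  →2  SS(KI)(KI(KK)K)
  →3  S(KI(KK)K)(KI(KI(KK)K))
  →4  S(IK)(KI(KI(KK)K))
  →5  SK(KI(KI(KK)K))
  →6  SKI

Answer: normal form = SKI  (in 6 steps)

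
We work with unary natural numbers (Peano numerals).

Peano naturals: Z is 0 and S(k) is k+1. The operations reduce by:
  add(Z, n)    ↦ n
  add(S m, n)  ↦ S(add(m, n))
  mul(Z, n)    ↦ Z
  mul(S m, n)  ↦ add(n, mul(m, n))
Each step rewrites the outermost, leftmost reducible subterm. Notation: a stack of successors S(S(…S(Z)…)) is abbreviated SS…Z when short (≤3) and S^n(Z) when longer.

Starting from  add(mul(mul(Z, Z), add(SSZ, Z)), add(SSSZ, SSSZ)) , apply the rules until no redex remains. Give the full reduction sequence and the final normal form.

Answer: normal form = S^6(Z)  (in 7 steps)

Working:
  start: add(mul(mul(Z, Z), add(SSZ, Z)), add(SSSZ, SSSZ))
  step 1: add(mul(Z, add(SSZ, Z)), add(SSSZ, SSSZ))
  step 2: add(Z, add(SSSZ, SSSZ))
  step 3: add(SSSZ, SSSZ)
  step 4: S(add(SSZ, SSSZ))
  step 5: S(S(add(SZ, SSSZ)))
  step 6: S(S(S(add(Z, SSSZ))))
  step 7: S^6(Z)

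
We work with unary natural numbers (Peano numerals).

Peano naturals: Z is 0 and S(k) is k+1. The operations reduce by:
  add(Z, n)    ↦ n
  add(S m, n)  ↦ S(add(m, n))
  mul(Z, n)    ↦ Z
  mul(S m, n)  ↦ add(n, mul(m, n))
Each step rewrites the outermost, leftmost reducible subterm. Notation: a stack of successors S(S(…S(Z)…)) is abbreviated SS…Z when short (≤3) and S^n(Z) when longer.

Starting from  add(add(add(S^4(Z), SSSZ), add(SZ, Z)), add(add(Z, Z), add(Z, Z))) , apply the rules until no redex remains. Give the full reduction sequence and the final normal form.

Answer: normal form = S^8(Z)  (in 27 steps)

Derivation:
  start: add(add(add(S^4(Z), SSSZ), add(SZ, Z)), add(add(Z, Z), add(Z, Z)))
  [1] add(add(S(add(SSSZ, SSSZ)), add(SZ, Z)), add(add(Z, Z), add(Z, Z)))
  [2] add(S(add(add(SSSZ, SSSZ), add(SZ, Z))), add(add(Z, Z), add(Z, Z)))
  [3] S(add(add(add(SSSZ, SSSZ), add(SZ, Z)), add(add(Z, Z), add(Z, Z))))
  [4] S(add(add(S(add(SSZ, SSSZ)), add(SZ, Z)), add(add(Z, Z), add(Z, Z))))
  [5] S(add(S(add(add(SSZ, SSSZ), add(SZ, Z))), add(add(Z, Z), add(Z, Z))))
  [6] S(S(add(add(add(SSZ, SSSZ), add(SZ, Z)), add(add(Z, Z), add(Z, Z)))))
  [7] S(S(add(add(S(add(SZ, SSSZ)), add(SZ, Z)), add(add(Z, Z), add(Z, Z)))))
  [8] S(S(add(S(add(add(SZ, SSSZ), add(SZ, Z))), add(add(Z, Z), add(Z, Z)))))
  [9] S(S(S(add(add(add(SZ, SSSZ), add(SZ, Z)), add(add(Z, Z), add(Z, Z))))))
  [10] S(S(S(add(add(S(add(Z, SSSZ)), add(SZ, Z)), add(add(Z, Z), add(Z, Z))))))
  [11] S(S(S(add(S(add(add(Z, SSSZ), add(SZ, Z))), add(add(Z, Z), add(Z, Z))))))
  [12] S(S(S(S(add(add(add(Z, SSSZ), add(SZ, Z)), add(add(Z, Z), add(Z, Z)))))))
  [13] S(S(S(S(add(add(SSSZ, add(SZ, Z)), add(add(Z, Z), add(Z, Z)))))))
  [14] S(S(S(S(add(S(add(SSZ, add(SZ, Z))), add(add(Z, Z), add(Z, Z)))))))
  [15] S(S(S(S(S(add(add(SSZ, add(SZ, Z)), add(add(Z, Z), add(Z, Z))))))))
  [16] S(S(S(S(S(add(S(add(SZ, add(SZ, Z))), add(add(Z, Z), add(Z, Z))))))))
  [17] S(S(S(S(S(S(add(add(SZ, add(SZ, Z)), add(add(Z, Z), add(Z, Z)))))))))
  [18] S(S(S(S(S(S(add(S(add(Z, add(SZ, Z))), add(add(Z, Z), add(Z, Z)))))))))
  [19] S(S(S(S(S(S(S(add(add(Z, add(SZ, Z)), add(add(Z, Z), add(Z, Z))))))))))
  [20] S(S(S(S(S(S(S(add(add(SZ, Z), add(add(Z, Z), add(Z, Z))))))))))
  [21] S(S(S(S(S(S(S(add(S(add(Z, Z)), add(add(Z, Z), add(Z, Z))))))))))
  [22] S(S(S(S(S(S(S(S(add(add(Z, Z), add(add(Z, Z), add(Z, Z)))))))))))
  [23] S(S(S(S(S(S(S(S(add(Z, add(add(Z, Z), add(Z, Z)))))))))))
  [24] S(S(S(S(S(S(S(S(add(add(Z, Z), add(Z, Z))))))))))
  [25] S(S(S(S(S(S(S(S(add(Z, add(Z, Z))))))))))
  [26] S(S(S(S(S(S(S(S(add(Z, Z)))))))))
  [27] S^8(Z)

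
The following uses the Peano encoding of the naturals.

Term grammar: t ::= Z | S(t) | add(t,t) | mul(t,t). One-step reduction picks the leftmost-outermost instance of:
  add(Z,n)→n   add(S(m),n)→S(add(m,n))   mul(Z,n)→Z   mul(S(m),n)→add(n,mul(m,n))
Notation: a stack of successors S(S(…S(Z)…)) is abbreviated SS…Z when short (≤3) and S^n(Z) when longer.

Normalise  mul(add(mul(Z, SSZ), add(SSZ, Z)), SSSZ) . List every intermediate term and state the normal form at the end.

  start: mul(add(mul(Z, SSZ), add(SSZ, Z)), SSSZ)
  [1] mul(add(Z, add(SSZ, Z)), SSSZ)
  [2] mul(add(SSZ, Z), SSSZ)
  [3] mul(S(add(SZ, Z)), SSSZ)
  [4] add(SSSZ, mul(add(SZ, Z), SSSZ))
  [5] S(add(SSZ, mul(add(SZ, Z), SSSZ)))
  [6] S(S(add(SZ, mul(add(SZ, Z), SSSZ))))
  [7] S(S(S(add(Z, mul(add(SZ, Z), SSSZ)))))
  [8] S(S(S(mul(add(SZ, Z), SSSZ))))
  [9] S(S(S(mul(S(add(Z, Z)), SSSZ))))
  [10] S(S(S(add(SSSZ, mul(add(Z, Z), SSSZ)))))
  [11] S(S(S(S(add(SSZ, mul(add(Z, Z), SSSZ))))))
  [12] S(S(S(S(S(add(SZ, mul(add(Z, Z), SSSZ)))))))
  [13] S(S(S(S(S(S(add(Z, mul(add(Z, Z), SSSZ))))))))
  [14] S(S(S(S(S(S(mul(add(Z, Z), SSSZ)))))))
  [15] S(S(S(S(S(S(mul(Z, SSSZ)))))))
  [16] S^6(Z)

Answer: normal form = S^6(Z)  (in 16 steps)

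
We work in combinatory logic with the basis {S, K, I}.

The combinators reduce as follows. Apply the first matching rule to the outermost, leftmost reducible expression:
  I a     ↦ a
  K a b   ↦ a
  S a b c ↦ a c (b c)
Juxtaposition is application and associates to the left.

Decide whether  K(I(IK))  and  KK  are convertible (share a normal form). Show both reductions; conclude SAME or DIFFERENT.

Term A:
  start: K(I(IK))
  step 1: K(IK)
  step 2: KK

Term B:
  start: KK

Answer: SAME — A ⇓ KK, B ⇓ KK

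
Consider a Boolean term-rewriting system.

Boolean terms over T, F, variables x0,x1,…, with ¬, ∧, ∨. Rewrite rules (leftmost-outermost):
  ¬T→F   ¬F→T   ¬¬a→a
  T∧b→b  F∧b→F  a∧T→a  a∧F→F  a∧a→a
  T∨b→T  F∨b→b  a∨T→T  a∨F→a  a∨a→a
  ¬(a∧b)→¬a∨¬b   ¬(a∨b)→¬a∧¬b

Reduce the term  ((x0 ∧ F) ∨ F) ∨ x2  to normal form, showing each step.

  start: ((x0 ∧ F) ∨ F) ∨ x2
  →1  (x0 ∧ F) ∨ x2
  →2  F ∨ x2
  →3  x2

Answer: normal form = x2  (in 3 steps)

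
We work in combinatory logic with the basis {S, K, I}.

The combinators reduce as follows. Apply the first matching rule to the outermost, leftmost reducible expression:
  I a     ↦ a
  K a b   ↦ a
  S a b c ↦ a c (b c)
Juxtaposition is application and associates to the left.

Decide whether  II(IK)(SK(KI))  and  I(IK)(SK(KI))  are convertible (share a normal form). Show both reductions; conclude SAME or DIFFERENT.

Answer: SAME — A ⇓ K(SK(KI)), B ⇓ K(SK(KI))

Working:
Term A:
  start: II(IK)(SK(KI))
  [1] I(IK)(SK(KI))
  [2] IK(SK(KI))
  [3] K(SK(KI))

Term B:
  start: I(IK)(SK(KI))
  [1] IK(SK(KI))
  [2] K(SK(KI))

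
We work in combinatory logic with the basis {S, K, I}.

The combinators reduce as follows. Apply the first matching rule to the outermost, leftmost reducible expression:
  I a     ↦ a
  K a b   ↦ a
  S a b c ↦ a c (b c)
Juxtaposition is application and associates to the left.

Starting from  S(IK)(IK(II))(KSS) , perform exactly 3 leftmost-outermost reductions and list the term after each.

Answer: after 3 steps: KSS

Reduction:
  start: S(IK)(IK(II))(KSS)
  →1  IK(KSS)(IK(II)(KSS))
  →2  K(KSS)(IK(II)(KSS))
  →3  KSS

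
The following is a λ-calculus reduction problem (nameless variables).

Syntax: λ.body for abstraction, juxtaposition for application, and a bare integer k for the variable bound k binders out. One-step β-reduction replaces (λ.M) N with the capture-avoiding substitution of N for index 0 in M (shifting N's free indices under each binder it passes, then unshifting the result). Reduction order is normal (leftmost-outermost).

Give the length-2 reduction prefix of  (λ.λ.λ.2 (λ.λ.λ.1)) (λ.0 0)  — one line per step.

Answer: after 2 steps: λ.λ.(λ.λ.λ.1) (λ.λ.λ.1)

Derivation:
  start: (λ.λ.λ.2 (λ.λ.λ.1)) (λ.0 0)
  [1] λ.λ.(λ.0 0) (λ.λ.λ.1)
  [2] λ.λ.(λ.λ.λ.1) (λ.λ.λ.1)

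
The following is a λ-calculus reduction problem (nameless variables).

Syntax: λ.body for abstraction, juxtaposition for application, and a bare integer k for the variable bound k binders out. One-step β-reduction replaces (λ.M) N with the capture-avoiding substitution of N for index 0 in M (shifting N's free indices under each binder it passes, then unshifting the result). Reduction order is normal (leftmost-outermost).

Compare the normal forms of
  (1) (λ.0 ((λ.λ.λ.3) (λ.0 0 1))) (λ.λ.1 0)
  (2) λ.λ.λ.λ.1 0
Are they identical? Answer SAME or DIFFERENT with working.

Term A:
  start: (λ.0 ((λ.λ.λ.3) (λ.0 0 1))) (λ.λ.1 0)
  [1] (λ.λ.1 0) ((λ.λ.λ.λ.λ.1 0) (λ.0 0 (λ.λ.1 0)))
  [2] λ.(λ.λ.λ.λ.λ.1 0) (λ.0 0 (λ.λ.1 0)) 0
  [3] λ.(λ.λ.λ.λ.1 0) 0
  [4] λ.λ.λ.λ.1 0

Term B:
  start: λ.λ.λ.λ.1 0

Answer: SAME — A ⇓ λ.λ.λ.λ.1 0, B ⇓ λ.λ.λ.λ.1 0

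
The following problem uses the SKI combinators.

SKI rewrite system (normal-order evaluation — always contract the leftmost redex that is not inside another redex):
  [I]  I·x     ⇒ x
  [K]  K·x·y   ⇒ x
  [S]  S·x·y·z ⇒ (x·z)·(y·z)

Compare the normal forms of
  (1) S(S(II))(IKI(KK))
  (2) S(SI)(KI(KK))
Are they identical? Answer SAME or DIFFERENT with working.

Answer: SAME — A ⇓ S(SI)I, B ⇓ S(SI)I

Working:
Term A:
  start: S(S(II))(IKI(KK))
  step 1: S(SI)(IKI(KK))
  step 2: S(SI)(KI(KK))
  step 3: S(SI)I

Term B:
  start: S(SI)(KI(KK))
  step 1: S(SI)I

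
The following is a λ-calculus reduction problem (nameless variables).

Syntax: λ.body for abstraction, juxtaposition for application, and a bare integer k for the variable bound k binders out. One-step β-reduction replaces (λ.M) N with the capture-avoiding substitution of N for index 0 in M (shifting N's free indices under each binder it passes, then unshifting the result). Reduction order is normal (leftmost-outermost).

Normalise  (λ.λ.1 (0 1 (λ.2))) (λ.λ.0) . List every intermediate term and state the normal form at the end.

Answer: normal form = λ.λ.0  (in 2 steps)

Working:
  start: (λ.λ.1 (0 1 (λ.2))) (λ.λ.0)
  step 1: λ.(λ.λ.0) (0 (λ.λ.0) (λ.λ.λ.0))
  step 2: λ.λ.0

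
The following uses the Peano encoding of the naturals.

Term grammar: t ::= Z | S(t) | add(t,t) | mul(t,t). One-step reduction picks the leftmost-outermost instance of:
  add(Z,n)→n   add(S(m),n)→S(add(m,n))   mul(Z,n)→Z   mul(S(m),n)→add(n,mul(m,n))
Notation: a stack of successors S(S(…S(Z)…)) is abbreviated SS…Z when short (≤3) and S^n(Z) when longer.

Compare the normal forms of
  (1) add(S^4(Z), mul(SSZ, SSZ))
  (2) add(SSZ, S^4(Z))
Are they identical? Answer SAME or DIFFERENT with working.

Answer: DIFFERENT — A ⇓ S^8(Z), B ⇓ S^6(Z)

Working:
Term A:
  start: add(S^4(Z), mul(SSZ, SSZ))
  →1  S(add(SSSZ, mul(SSZ, SSZ)))
  →2  S(S(add(SSZ, mul(SSZ, SSZ))))
  →3  S(S(S(add(SZ, mul(SSZ, SSZ)))))
  →4  S(S(S(S(add(Z, mul(SSZ, SSZ))))))
  →5  S(S(S(S(mul(SSZ, SSZ)))))
  →6  S(S(S(S(add(SSZ, mul(SZ, SSZ))))))
  →7  S(S(S(S(S(add(SZ, mul(SZ, SSZ)))))))
  →8  S(S(S(S(S(S(add(Z, mul(SZ, SSZ))))))))
  →9  S(S(S(S(S(S(mul(SZ, SSZ)))))))
  →10  S(S(S(S(S(S(add(SSZ, mul(Z, SSZ))))))))
  →11  S(S(S(S(S(S(S(add(SZ, mul(Z, SSZ)))))))))
  →12  S(S(S(S(S(S(S(S(add(Z, mul(Z, SSZ))))))))))
  →13  S(S(S(S(S(S(S(S(mul(Z, SSZ)))))))))
  →14  S^8(Z)

Term B:
  start: add(SSZ, S^4(Z))
  →1  S(add(SZ, S^4(Z)))
  →2  S(S(add(Z, S^4(Z))))
  →3  S^6(Z)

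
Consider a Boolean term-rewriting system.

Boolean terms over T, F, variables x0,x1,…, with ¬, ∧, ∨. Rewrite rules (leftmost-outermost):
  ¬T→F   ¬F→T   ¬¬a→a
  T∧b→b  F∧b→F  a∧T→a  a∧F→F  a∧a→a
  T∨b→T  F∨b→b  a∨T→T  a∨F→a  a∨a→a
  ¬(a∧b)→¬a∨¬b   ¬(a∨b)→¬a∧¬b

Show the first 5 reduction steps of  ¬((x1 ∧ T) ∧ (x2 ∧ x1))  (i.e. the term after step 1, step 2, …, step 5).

Answer: after 5 steps: ¬x1 ∨ (¬x2 ∨ ¬x1)

Working:
  start: ¬((x1 ∧ T) ∧ (x2 ∧ x1))
  [1] ¬(x1 ∧ T) ∨ ¬(x2 ∧ x1)
  [2] (¬x1 ∨ ¬T) ∨ ¬(x2 ∧ x1)
  [3] (¬x1 ∨ F) ∨ ¬(x2 ∧ x1)
  [4] ¬x1 ∨ ¬(x2 ∧ x1)
  [5] ¬x1 ∨ (¬x2 ∨ ¬x1)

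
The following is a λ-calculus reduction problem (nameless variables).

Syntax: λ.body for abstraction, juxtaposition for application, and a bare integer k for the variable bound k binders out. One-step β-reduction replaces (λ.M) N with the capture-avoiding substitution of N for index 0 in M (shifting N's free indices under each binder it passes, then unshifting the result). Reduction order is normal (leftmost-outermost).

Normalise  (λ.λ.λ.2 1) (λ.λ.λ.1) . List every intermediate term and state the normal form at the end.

  start: (λ.λ.λ.2 1) (λ.λ.λ.1)
  →1  λ.λ.(λ.λ.λ.1) 1
  →2  λ.λ.λ.λ.1

Answer: normal form = λ.λ.λ.λ.1  (in 2 steps)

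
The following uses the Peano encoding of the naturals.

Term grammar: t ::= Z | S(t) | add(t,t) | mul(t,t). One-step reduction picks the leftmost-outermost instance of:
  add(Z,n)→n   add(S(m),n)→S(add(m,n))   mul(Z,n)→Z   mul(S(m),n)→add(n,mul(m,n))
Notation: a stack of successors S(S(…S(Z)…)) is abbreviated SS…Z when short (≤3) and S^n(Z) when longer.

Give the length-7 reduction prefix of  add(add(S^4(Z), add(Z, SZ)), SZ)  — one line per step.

Answer: after 7 steps: S(S(S(add(S(add(Z, add(Z, SZ))), SZ))))

Reduction:
  start: add(add(S^4(Z), add(Z, SZ)), SZ)
  →1  add(S(add(SSSZ, add(Z, SZ))), SZ)
  →2  S(add(add(SSSZ, add(Z, SZ)), SZ))
  →3  S(add(S(add(SSZ, add(Z, SZ))), SZ))
  →4  S(S(add(add(SSZ, add(Z, SZ)), SZ)))
  →5  S(S(add(S(add(SZ, add(Z, SZ))), SZ)))
  →6  S(S(S(add(add(SZ, add(Z, SZ)), SZ))))
  →7  S(S(S(add(S(add(Z, add(Z, SZ))), SZ))))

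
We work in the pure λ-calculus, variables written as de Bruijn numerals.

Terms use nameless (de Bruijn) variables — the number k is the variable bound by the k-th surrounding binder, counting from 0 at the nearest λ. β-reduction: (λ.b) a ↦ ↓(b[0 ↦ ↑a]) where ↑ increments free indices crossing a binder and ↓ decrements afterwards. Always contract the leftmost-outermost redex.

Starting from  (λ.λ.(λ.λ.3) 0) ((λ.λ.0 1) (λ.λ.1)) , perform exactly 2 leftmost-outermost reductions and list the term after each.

Answer: after 2 steps: λ.λ.(λ.λ.0 1) (λ.λ.1)

Working:
  start: (λ.λ.(λ.λ.3) 0) ((λ.λ.0 1) (λ.λ.1))
  [1] λ.(λ.λ.(λ.λ.0 1) (λ.λ.1)) 0
  [2] λ.λ.(λ.λ.0 1) (λ.λ.1)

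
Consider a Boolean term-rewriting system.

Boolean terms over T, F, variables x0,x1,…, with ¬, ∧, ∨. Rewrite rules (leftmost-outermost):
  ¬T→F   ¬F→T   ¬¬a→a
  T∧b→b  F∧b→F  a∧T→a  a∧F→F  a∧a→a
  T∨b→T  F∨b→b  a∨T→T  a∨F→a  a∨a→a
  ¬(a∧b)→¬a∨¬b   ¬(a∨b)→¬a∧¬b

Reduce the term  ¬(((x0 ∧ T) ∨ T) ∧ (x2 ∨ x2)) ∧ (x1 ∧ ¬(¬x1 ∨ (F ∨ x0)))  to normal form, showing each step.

  start: ¬(((x0 ∧ T) ∨ T) ∧ (x2 ∨ x2)) ∧ (x1 ∧ ¬(¬x1 ∨ (F ∨ x0)))
  [1] (¬((x0 ∧ T) ∨ T) ∨ ¬(x2 ∨ x2)) ∧ (x1 ∧ ¬(¬x1 ∨ (F ∨ x0)))
  [2] ((¬(x0 ∧ T) ∧ ¬T) ∨ ¬(x2 ∨ x2)) ∧ (x1 ∧ ¬(¬x1 ∨ (F ∨ x0)))
  [3] (((¬x0 ∨ ¬T) ∧ ¬T) ∨ ¬(x2 ∨ x2)) ∧ (x1 ∧ ¬(¬x1 ∨ (F ∨ x0)))
  [4] (((¬x0 ∨ F) ∧ ¬T) ∨ ¬(x2 ∨ x2)) ∧ (x1 ∧ ¬(¬x1 ∨ (F ∨ x0)))
  [5] ((¬x0 ∧ ¬T) ∨ ¬(x2 ∨ x2)) ∧ (x1 ∧ ¬(¬x1 ∨ (F ∨ x0)))
  [6] ((¬x0 ∧ F) ∨ ¬(x2 ∨ x2)) ∧ (x1 ∧ ¬(¬x1 ∨ (F ∨ x0)))
  [7] (F ∨ ¬(x2 ∨ x2)) ∧ (x1 ∧ ¬(¬x1 ∨ (F ∨ x0)))
  [8] ¬(x2 ∨ x2) ∧ (x1 ∧ ¬(¬x1 ∨ (F ∨ x0)))
  [9] (¬x2 ∧ ¬x2) ∧ (x1 ∧ ¬(¬x1 ∨ (F ∨ x0)))
  [10] ¬x2 ∧ (x1 ∧ ¬(¬x1 ∨ (F ∨ x0)))
  [11] ¬x2 ∧ (x1 ∧ (¬¬x1 ∧ ¬(F ∨ x0)))
  [12] ¬x2 ∧ (x1 ∧ (x1 ∧ ¬(F ∨ x0)))
  [13] ¬x2 ∧ (x1 ∧ (x1 ∧ (¬F ∧ ¬x0)))
  [14] ¬x2 ∧ (x1 ∧ (x1 ∧ (T ∧ ¬x0)))
  [15] ¬x2 ∧ (x1 ∧ (x1 ∧ ¬x0))

Answer: normal form = ¬x2 ∧ (x1 ∧ (x1 ∧ ¬x0))  (in 15 steps)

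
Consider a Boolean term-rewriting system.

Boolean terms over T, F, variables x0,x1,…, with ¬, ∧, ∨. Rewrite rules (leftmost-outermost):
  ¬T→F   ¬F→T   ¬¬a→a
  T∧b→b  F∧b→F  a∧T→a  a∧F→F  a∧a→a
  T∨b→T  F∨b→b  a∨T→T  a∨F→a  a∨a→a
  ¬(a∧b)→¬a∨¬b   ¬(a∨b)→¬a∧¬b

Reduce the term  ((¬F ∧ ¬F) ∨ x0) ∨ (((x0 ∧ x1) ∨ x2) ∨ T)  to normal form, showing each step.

  start: ((¬F ∧ ¬F) ∨ x0) ∨ (((x0 ∧ x1) ∨ x2) ∨ T)
  →1  (¬F ∨ x0) ∨ (((x0 ∧ x1) ∨ x2) ∨ T)
  →2  (T ∨ x0) ∨ (((x0 ∧ x1) ∨ x2) ∨ T)
  →3  T ∨ (((x0 ∧ x1) ∨ x2) ∨ T)
  →4  T

Answer: normal form = T  (in 4 steps)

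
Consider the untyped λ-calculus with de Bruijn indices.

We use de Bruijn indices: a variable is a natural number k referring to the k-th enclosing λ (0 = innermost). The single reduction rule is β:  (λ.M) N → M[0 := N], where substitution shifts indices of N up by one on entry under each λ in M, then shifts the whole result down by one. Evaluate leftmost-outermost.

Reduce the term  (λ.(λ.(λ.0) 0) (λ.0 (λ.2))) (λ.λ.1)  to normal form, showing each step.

  start: (λ.(λ.(λ.0) 0) (λ.0 (λ.2))) (λ.λ.1)
  →1  (λ.(λ.0) 0) (λ.0 (λ.λ.λ.1))
  →2  (λ.0) (λ.0 (λ.λ.λ.1))
  →3  λ.0 (λ.λ.λ.1)

Answer: normal form = λ.0 (λ.λ.λ.1)  (in 3 steps)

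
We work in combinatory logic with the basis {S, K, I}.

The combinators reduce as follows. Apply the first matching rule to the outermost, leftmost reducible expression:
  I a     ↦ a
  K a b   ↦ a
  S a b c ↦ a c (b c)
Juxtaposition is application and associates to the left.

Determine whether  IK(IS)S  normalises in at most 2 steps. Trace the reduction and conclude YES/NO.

Answer: NO — after 2 steps the term is IS, not yet normal

Derivation:
  start: IK(IS)S
  step 1: K(IS)S
  step 2: IS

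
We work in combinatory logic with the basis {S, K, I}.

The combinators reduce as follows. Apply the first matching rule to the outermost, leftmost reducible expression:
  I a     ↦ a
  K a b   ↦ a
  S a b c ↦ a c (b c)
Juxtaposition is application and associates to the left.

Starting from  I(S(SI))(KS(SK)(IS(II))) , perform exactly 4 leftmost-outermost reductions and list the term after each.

Answer: after 4 steps: S(SI)(S(SI))

Reduction:
  start: I(S(SI))(KS(SK)(IS(II)))
  →1  S(SI)(KS(SK)(IS(II)))
  →2  S(SI)(S(IS(II)))
  →3  S(SI)(S(S(II)))
  →4  S(SI)(S(SI))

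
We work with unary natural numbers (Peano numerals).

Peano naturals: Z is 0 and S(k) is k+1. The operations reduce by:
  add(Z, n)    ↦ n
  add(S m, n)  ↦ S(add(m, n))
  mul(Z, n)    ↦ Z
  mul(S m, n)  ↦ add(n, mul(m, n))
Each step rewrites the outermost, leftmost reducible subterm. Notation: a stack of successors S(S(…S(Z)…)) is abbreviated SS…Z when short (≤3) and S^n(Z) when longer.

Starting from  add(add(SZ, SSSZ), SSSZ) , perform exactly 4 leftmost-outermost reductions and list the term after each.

  start: add(add(SZ, SSSZ), SSSZ)
  [1] add(S(add(Z, SSSZ)), SSSZ)
  [2] S(add(add(Z, SSSZ), SSSZ))
  [3] S(add(SSSZ, SSSZ))
  [4] S(S(add(SSZ, SSSZ)))

Answer: after 4 steps: S(S(add(SSZ, SSSZ)))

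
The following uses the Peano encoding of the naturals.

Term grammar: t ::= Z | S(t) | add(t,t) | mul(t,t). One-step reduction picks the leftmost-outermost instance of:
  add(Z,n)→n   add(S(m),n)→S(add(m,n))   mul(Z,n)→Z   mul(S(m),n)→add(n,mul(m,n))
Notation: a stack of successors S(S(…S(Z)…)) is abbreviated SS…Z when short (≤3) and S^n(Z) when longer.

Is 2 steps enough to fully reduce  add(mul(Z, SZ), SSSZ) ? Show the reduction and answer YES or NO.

  start: add(mul(Z, SZ), SSSZ)
  [1] add(Z, SSSZ)
  [2] SSSZ

Answer: YES — reaches normal form SSSZ in 2 ≤ 2 steps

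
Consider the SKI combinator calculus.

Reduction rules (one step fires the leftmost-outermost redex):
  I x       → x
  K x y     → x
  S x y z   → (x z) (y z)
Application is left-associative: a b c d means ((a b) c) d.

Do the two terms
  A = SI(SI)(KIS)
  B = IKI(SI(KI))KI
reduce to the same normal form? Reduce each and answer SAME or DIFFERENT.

Term A:
  start: SI(SI)(KIS)
  →1  I(KIS)(SI(KIS))
  →2  KIS(SI(KIS))
  →3  I(SI(KIS))
  →4  SI(KIS)
  →5  SII

Term B:
  start: IKI(SI(KI))KI
  →1  KI(SI(KI))KI
  →2  IKI
  →3  KI

Answer: DIFFERENT — A ⇓ SII, B ⇓ KI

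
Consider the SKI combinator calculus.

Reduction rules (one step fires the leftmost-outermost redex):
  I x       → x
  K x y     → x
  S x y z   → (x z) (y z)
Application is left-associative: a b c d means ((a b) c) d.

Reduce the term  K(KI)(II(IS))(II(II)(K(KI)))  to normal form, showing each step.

  start: K(KI)(II(IS))(II(II)(K(KI)))
  step 1: KI(II(II)(K(KI)))
  step 2: I

Answer: normal form = I  (in 2 steps)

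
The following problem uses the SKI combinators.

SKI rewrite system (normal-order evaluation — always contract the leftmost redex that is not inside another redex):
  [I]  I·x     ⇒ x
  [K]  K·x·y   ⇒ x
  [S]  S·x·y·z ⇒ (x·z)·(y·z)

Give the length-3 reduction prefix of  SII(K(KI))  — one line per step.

Answer: after 3 steps: KI

Reduction:
  start: SII(K(KI))
  [1] I(K(KI))(I(K(KI)))
  [2] K(KI)(I(K(KI)))
  [3] KI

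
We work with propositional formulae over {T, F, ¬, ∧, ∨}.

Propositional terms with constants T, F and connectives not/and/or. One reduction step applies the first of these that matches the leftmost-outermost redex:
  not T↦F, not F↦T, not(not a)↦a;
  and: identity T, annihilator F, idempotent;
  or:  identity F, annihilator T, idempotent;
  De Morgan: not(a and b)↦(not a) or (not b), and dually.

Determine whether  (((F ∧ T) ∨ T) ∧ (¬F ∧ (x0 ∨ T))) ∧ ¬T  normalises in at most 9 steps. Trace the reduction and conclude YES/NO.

  start: (((F ∧ T) ∨ T) ∧ (¬F ∧ (x0 ∨ T))) ∧ ¬T
  step 1: (T ∧ (¬F ∧ (x0 ∨ T))) ∧ ¬T
  step 2: (¬F ∧ (x0 ∨ T)) ∧ ¬T
  step 3: (T ∧ (x0 ∨ T)) ∧ ¬T
  step 4: (x0 ∨ T) ∧ ¬T
  step 5: T ∧ ¬T
  step 6: ¬T
  step 7: F

Answer: YES — reaches normal form F in 7 ≤ 9 steps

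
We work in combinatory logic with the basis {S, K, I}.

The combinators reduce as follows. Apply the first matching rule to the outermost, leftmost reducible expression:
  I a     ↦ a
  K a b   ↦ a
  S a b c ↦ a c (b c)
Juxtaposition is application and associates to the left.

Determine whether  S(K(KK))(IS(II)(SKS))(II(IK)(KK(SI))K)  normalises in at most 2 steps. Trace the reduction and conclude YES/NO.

Answer: NO — after 2 steps the term is KK(IS(II)(SKS)(II(IK)(KK(SI))K)), not yet normal

Working:
  start: S(K(KK))(IS(II)(SKS))(II(IK)(KK(SI))K)
  step 1: K(KK)(II(IK)(KK(SI))K)(IS(II)(SKS)(II(IK)(KK(SI))K))
  step 2: KK(IS(II)(SKS)(II(IK)(KK(SI))K))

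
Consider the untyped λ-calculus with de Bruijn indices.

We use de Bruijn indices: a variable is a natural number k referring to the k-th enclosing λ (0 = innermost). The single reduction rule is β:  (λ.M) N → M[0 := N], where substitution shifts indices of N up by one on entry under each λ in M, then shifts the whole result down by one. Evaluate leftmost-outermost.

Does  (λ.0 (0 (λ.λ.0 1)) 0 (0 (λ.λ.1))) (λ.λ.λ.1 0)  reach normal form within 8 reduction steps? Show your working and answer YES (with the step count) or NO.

Answer: YES — reaches normal form λ.λ.1 0 in 5 ≤ 8 steps

Derivation:
  start: (λ.0 (0 (λ.λ.0 1)) 0 (0 (λ.λ.1))) (λ.λ.λ.1 0)
  →1  (λ.λ.λ.1 0) ((λ.λ.λ.1 0) (λ.λ.0 1)) (λ.λ.λ.1 0) ((λ.λ.λ.1 0) (λ.λ.1))
  →2  (λ.λ.1 0) (λ.λ.λ.1 0) ((λ.λ.λ.1 0) (λ.λ.1))
  →3  (λ.(λ.λ.λ.1 0) 0) ((λ.λ.λ.1 0) (λ.λ.1))
  →4  (λ.λ.λ.1 0) ((λ.λ.λ.1 0) (λ.λ.1))
  →5  λ.λ.1 0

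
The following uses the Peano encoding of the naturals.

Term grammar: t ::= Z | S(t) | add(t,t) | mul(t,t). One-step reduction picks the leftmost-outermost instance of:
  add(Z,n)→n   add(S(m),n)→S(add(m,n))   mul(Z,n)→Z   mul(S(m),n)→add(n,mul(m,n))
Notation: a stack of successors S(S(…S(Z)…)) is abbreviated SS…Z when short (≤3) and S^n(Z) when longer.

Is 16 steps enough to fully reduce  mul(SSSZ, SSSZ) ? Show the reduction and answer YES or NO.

  start: mul(SSSZ, SSSZ)
  [1] add(SSSZ, mul(SSZ, SSSZ))
  [2] S(add(SSZ, mul(SSZ, SSSZ)))
  [3] S(S(add(SZ, mul(SSZ, SSSZ))))
  [4] S(S(S(add(Z, mul(SSZ, SSSZ)))))
  [5] S(S(S(mul(SSZ, SSSZ))))
  [6] S(S(S(add(SSSZ, mul(SZ, SSSZ)))))
  [7] S(S(S(S(add(SSZ, mul(SZ, SSSZ))))))
  [8] S(S(S(S(S(add(SZ, mul(SZ, SSSZ)))))))
  [9] S(S(S(S(S(S(add(Z, mul(SZ, SSSZ))))))))
  [10] S(S(S(S(S(S(mul(SZ, SSSZ)))))))
  [11] S(S(S(S(S(S(add(SSSZ, mul(Z, SSSZ))))))))
  [12] S(S(S(S(S(S(S(add(SSZ, mul(Z, SSSZ)))))))))
  [13] S(S(S(S(S(S(S(S(add(SZ, mul(Z, SSSZ))))))))))
  [14] S(S(S(S(S(S(S(S(S(add(Z, mul(Z, SSSZ)))))))))))
  [15] S(S(S(S(S(S(S(S(S(mul(Z, SSSZ))))))))))
  [16] S^9(Z)

Answer: YES — reaches normal form S^9(Z) in 16 ≤ 16 steps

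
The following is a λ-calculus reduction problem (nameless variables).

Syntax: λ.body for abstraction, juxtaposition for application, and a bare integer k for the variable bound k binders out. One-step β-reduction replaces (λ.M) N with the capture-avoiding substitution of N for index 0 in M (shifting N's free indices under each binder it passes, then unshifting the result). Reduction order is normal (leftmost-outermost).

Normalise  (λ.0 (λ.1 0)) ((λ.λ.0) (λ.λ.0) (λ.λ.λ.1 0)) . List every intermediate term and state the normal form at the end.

Answer: normal form = λ.λ.1 0  (in 4 steps)

Reduction:
  start: (λ.0 (λ.1 0)) ((λ.λ.0) (λ.λ.0) (λ.λ.λ.1 0))
  step 1: (λ.λ.0) (λ.λ.0) (λ.λ.λ.1 0) (λ.(λ.λ.0) (λ.λ.0) (λ.λ.λ.1 0) 0)
  step 2: (λ.0) (λ.λ.λ.1 0) (λ.(λ.λ.0) (λ.λ.0) (λ.λ.λ.1 0) 0)
  step 3: (λ.λ.λ.1 0) (λ.(λ.λ.0) (λ.λ.0) (λ.λ.λ.1 0) 0)
  step 4: λ.λ.1 0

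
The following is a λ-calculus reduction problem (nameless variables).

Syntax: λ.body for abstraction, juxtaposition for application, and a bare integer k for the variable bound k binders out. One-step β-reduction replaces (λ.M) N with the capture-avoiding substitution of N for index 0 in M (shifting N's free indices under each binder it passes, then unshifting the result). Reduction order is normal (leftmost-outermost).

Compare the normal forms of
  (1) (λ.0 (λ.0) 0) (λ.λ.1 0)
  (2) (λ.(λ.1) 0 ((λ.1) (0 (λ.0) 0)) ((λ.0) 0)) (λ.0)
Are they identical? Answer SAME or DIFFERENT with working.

Answer: DIFFERENT — A ⇓ λ.λ.1 0, B ⇓ λ.0

Derivation:
Term A:
  start: (λ.0 (λ.0) 0) (λ.λ.1 0)
  [1] (λ.λ.1 0) (λ.0) (λ.λ.1 0)
  [2] (λ.(λ.0) 0) (λ.λ.1 0)
  [3] (λ.0) (λ.λ.1 0)
  [4] λ.λ.1 0

Term B:
  start: (λ.(λ.1) 0 ((λ.1) (0 (λ.0) 0)) ((λ.0) 0)) (λ.0)
  [1] (λ.λ.0) (λ.0) ((λ.λ.0) ((λ.0) (λ.0) (λ.0))) ((λ.0) (λ.0))
  [2] (λ.0) ((λ.λ.0) ((λ.0) (λ.0) (λ.0))) ((λ.0) (λ.0))
  [3] (λ.λ.0) ((λ.0) (λ.0) (λ.0)) ((λ.0) (λ.0))
  [4] (λ.0) ((λ.0) (λ.0))
  [5] (λ.0) (λ.0)
  [6] λ.0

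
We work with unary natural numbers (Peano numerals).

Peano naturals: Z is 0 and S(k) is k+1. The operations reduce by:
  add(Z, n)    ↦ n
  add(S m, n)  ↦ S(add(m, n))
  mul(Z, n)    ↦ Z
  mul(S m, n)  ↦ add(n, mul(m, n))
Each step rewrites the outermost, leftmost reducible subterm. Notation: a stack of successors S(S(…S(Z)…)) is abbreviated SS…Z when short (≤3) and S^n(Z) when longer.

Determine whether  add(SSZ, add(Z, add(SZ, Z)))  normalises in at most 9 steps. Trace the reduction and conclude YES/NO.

  start: add(SSZ, add(Z, add(SZ, Z)))
  →1  S(add(SZ, add(Z, add(SZ, Z))))
  →2  S(S(add(Z, add(Z, add(SZ, Z)))))
  →3  S(S(add(Z, add(SZ, Z))))
  →4  S(S(add(SZ, Z)))
  →5  S(S(S(add(Z, Z))))
  →6  SSSZ

Answer: YES — reaches normal form SSSZ in 6 ≤ 9 steps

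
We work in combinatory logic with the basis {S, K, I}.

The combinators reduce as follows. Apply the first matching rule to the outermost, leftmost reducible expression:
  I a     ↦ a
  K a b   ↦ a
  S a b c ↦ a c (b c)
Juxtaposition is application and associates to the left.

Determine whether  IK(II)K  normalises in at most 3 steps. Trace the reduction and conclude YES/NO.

Answer: YES — reaches normal form I in 3 ≤ 3 steps

Reduction:
  start: IK(II)K
  →1  K(II)K
  →2  II
  →3  I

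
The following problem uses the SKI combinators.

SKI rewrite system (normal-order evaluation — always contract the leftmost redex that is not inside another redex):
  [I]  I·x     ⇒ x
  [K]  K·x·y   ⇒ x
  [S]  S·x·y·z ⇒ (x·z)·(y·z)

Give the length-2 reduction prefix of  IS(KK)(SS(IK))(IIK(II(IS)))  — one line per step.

  start: IS(KK)(SS(IK))(IIK(II(IS)))
  step 1: S(KK)(SS(IK))(IIK(II(IS)))
  step 2: KK(IIK(II(IS)))(SS(IK)(IIK(II(IS))))

Answer: after 2 steps: KK(IIK(II(IS)))(SS(IK)(IIK(II(IS))))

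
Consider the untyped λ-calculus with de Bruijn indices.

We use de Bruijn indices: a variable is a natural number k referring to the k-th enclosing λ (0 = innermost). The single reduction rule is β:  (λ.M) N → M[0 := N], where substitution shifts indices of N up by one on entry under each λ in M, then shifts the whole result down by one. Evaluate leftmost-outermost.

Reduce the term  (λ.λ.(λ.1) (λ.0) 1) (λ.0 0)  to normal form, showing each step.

  start: (λ.λ.(λ.1) (λ.0) 1) (λ.0 0)
  →1  λ.(λ.1) (λ.0) (λ.0 0)
  →2  λ.0 (λ.0 0)

Answer: normal form = λ.0 (λ.0 0)  (in 2 steps)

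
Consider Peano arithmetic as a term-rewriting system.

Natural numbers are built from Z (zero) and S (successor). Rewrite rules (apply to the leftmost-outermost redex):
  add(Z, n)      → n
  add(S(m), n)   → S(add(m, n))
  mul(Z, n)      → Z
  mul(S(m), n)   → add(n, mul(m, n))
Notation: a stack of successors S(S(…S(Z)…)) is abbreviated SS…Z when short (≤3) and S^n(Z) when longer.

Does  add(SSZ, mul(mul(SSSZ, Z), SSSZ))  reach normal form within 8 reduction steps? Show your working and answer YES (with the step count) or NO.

  start: add(SSZ, mul(mul(SSSZ, Z), SSSZ))
  →1  S(add(SZ, mul(mul(SSSZ, Z), SSSZ)))
  →2  S(S(add(Z, mul(mul(SSSZ, Z), SSSZ))))
  →3  S(S(mul(mul(SSSZ, Z), SSSZ)))
  →4  S(S(mul(add(Z, mul(SSZ, Z)), SSSZ)))
  →5  S(S(mul(mul(SSZ, Z), SSSZ)))
  →6  S(S(mul(add(Z, mul(SZ, Z)), SSSZ)))
  →7  S(S(mul(mul(SZ, Z), SSSZ)))
  →8  S(S(mul(add(Z, mul(Z, Z)), SSSZ)))

Answer: NO — after 8 steps the term is S(S(mul(add(Z, mul(Z, Z)), SSSZ))), not yet normal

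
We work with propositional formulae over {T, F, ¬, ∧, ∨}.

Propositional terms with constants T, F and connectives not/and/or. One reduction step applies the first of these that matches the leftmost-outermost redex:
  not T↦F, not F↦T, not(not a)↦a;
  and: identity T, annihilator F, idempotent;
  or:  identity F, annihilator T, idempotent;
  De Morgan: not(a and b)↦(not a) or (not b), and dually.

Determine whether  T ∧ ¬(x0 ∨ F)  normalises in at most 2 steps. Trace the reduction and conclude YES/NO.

Answer: NO — after 2 steps the term is ¬x0 ∧ ¬F, not yet normal

Reduction:
  start: T ∧ ¬(x0 ∨ F)
  [1] ¬(x0 ∨ F)
  [2] ¬x0 ∧ ¬F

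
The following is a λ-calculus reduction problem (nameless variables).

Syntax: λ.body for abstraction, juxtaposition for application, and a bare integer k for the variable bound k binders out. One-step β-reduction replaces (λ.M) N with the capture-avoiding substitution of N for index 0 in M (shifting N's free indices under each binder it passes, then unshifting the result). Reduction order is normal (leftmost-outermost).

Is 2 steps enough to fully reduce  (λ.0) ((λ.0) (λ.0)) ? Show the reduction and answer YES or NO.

Answer: YES — reaches normal form λ.0 in 2 ≤ 2 steps

Working:
  start: (λ.0) ((λ.0) (λ.0))
  [1] (λ.0) (λ.0)
  [2] λ.0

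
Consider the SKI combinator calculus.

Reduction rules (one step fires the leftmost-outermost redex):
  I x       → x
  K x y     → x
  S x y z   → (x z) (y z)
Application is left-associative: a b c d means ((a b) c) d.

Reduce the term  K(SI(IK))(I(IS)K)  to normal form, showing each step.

  start: K(SI(IK))(I(IS)K)
  [1] SI(IK)
  [2] SIK

Answer: normal form = SIK  (in 2 steps)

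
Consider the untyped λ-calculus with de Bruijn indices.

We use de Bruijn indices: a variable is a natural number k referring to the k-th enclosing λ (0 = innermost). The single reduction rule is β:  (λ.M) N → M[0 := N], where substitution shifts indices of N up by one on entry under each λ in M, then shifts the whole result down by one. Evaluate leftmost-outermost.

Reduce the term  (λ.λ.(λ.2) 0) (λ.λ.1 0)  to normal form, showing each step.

Answer: normal form = λ.λ.λ.1 0  (in 2 steps)

Derivation:
  start: (λ.λ.(λ.2) 0) (λ.λ.1 0)
  step 1: λ.(λ.λ.λ.1 0) 0
  step 2: λ.λ.λ.1 0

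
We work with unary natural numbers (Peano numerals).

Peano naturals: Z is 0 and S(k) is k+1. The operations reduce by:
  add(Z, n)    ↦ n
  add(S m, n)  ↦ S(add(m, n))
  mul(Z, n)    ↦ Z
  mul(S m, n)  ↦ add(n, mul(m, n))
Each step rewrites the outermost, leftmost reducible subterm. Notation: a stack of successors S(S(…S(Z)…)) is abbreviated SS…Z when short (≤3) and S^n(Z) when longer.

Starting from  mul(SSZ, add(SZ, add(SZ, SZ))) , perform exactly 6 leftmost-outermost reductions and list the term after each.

Answer: after 6 steps: S(S(add(add(Z, SZ), mul(SZ, add(SZ, add(SZ, SZ))))))

Reduction:
  start: mul(SSZ, add(SZ, add(SZ, SZ)))
  step 1: add(add(SZ, add(SZ, SZ)), mul(SZ, add(SZ, add(SZ, SZ))))
  step 2: add(S(add(Z, add(SZ, SZ))), mul(SZ, add(SZ, add(SZ, SZ))))
  step 3: S(add(add(Z, add(SZ, SZ)), mul(SZ, add(SZ, add(SZ, SZ)))))
  step 4: S(add(add(SZ, SZ), mul(SZ, add(SZ, add(SZ, SZ)))))
  step 5: S(add(S(add(Z, SZ)), mul(SZ, add(SZ, add(SZ, SZ)))))
  step 6: S(S(add(add(Z, SZ), mul(SZ, add(SZ, add(SZ, SZ))))))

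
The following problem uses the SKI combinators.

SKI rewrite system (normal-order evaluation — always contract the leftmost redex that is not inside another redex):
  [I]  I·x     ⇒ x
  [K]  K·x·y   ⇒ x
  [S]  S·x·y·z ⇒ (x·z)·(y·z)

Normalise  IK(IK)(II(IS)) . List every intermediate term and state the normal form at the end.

  start: IK(IK)(II(IS))
  step 1: K(IK)(II(IS))
  step 2: IK
  step 3: K

Answer: normal form = K  (in 3 steps)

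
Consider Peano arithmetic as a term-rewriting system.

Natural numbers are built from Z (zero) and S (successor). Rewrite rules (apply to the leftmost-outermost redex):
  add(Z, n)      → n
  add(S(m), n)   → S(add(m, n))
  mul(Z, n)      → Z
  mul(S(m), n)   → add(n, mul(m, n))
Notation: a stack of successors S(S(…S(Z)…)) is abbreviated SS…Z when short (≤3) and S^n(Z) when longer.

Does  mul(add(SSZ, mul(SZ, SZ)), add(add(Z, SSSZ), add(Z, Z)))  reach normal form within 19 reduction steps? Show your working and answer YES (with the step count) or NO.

Answer: NO — after 19 steps the term is S(S(S(S(S(add(add(SZ, add(Z, Z)), mul(add(Z, mul(SZ, SZ)), add(add(Z, SSSZ), add(Z, Z))))))))), not yet normal

Derivation:
  start: mul(add(SSZ, mul(SZ, SZ)), add(add(Z, SSSZ), add(Z, Z)))
  →1  mul(S(add(SZ, mul(SZ, SZ))), add(add(Z, SSSZ), add(Z, Z)))
  →2  add(add(add(Z, SSSZ), add(Z, Z)), mul(add(SZ, mul(SZ, SZ)), add(add(Z, SSSZ), add(Z, Z))))
  →3  add(add(SSSZ, add(Z, Z)), mul(add(SZ, mul(SZ, SZ)), add(add(Z, SSSZ), add(Z, Z))))
  →4  add(S(add(SSZ, add(Z, Z))), mul(add(SZ, mul(SZ, SZ)), add(add(Z, SSSZ), add(Z, Z))))
  →5  S(add(add(SSZ, add(Z, Z)), mul(add(SZ, mul(SZ, SZ)), add(add(Z, SSSZ), add(Z, Z)))))
  →6  S(add(S(add(SZ, add(Z, Z))), mul(add(SZ, mul(SZ, SZ)), add(add(Z, SSSZ), add(Z, Z)))))
  →7  S(S(add(add(SZ, add(Z, Z)), mul(add(SZ, mul(SZ, SZ)), add(add(Z, SSSZ), add(Z, Z))))))
  →8  S(S(add(S(add(Z, add(Z, Z))), mul(add(SZ, mul(SZ, SZ)), add(add(Z, SSSZ), add(Z, Z))))))
  →9  S(S(S(add(add(Z, add(Z, Z)), mul(add(SZ, mul(SZ, SZ)), add(add(Z, SSSZ), add(Z, Z)))))))
  →10  S(S(S(add(add(Z, Z), mul(add(SZ, mul(SZ, SZ)), add(add(Z, SSSZ), add(Z, Z)))))))
  →11  S(S(S(add(Z, mul(add(SZ, mul(SZ, SZ)), add(add(Z, SSSZ), add(Z, Z)))))))
  →12  S(S(S(mul(add(SZ, mul(SZ, SZ)), add(add(Z, SSSZ), add(Z, Z))))))
  →13  S(S(S(mul(S(add(Z, mul(SZ, SZ))), add(add(Z, SSSZ), add(Z, Z))))))
  →14  S(S(S(add(add(add(Z, SSSZ), add(Z, Z)), mul(add(Z, mul(SZ, SZ)), add(add(Z, SSSZ), add(Z, Z)))))))
  →15  S(S(S(add(add(SSSZ, add(Z, Z)), mul(add(Z, mul(SZ, SZ)), add(add(Z, SSSZ), add(Z, Z)))))))
  →16  S(S(S(add(S(add(SSZ, add(Z, Z))), mul(add(Z, mul(SZ, SZ)), add(add(Z, SSSZ), add(Z, Z)))))))
  →17  S(S(S(S(add(add(SSZ, add(Z, Z)), mul(add(Z, mul(SZ, SZ)), add(add(Z, SSSZ), add(Z, Z))))))))
  →18  S(S(S(S(add(S(add(SZ, add(Z, Z))), mul(add(Z, mul(SZ, SZ)), add(add(Z, SSSZ), add(Z, Z))))))))
  →19  S(S(S(S(S(add(add(SZ, add(Z, Z)), mul(add(Z, mul(SZ, SZ)), add(add(Z, SSSZ), add(Z, Z)))))))))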